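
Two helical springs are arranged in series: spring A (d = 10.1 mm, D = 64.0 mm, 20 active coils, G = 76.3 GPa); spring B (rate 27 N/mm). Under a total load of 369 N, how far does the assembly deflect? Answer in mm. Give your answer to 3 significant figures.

k_A = Gd⁴/(8D³N_a) = (76.3×10³)(10.1⁴)/(8·64.0³·20) = 18.93 N/mm
Series: 1/k_eq = 1/18.93 + 1/27 = 0.089863; k_eq = 11.128 N/mm
δ = F/k_eq = 369/11.128 = 33.16 mm

33.2 mm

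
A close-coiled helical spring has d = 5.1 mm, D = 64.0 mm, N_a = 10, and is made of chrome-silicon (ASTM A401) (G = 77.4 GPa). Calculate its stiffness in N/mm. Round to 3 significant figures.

k = Gd⁴/(8D³N_a) = (77.4×10³ × 5.1⁴) / (8 × 64.0³ × 10)
  = 5.23627e+07 / 2.09715e+07 = 2.4968 N/mm

2.50 N/mm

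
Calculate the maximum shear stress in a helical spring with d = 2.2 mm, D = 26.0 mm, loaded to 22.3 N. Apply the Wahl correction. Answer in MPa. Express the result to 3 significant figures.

Spring index C = D/d = 26.0/2.2 = 11.8182
K_W = (4C−1)/(4C−4) + 0.615/C = 46.273/43.273 + 0.0520 = 1.1214
τ₀ = 8FD/(πd³) = 8·22.3·26.0/(π·2.2³) = 4638.4/33.452 = 138.66 MPa
τ_max = K·τ₀ = 1.1214 × 138.66 = 155.49 MPa

155 MPa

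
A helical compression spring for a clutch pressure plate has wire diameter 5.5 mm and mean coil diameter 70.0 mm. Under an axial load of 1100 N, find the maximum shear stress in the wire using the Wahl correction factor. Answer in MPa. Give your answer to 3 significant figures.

1310 MPa

Spring index C = D/d = 70.0/5.5 = 12.7273
K_W = (4C−1)/(4C−4) + 0.615/C = 49.909/46.909 + 0.0483 = 1.1123
τ₀ = 8FD/(πd³) = 8·1100·70.0/(π·5.5³) = 616000/522.68 = 1178.5 MPa
τ_max = K·τ₀ = 1.1123 × 1178.5 = 1310.9 MPa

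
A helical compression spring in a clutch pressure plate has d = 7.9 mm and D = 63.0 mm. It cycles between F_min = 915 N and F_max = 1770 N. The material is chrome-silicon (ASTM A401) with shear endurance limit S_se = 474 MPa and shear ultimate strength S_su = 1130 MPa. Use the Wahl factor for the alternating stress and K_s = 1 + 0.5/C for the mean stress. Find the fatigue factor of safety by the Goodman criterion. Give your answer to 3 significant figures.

C = D/d = 63.0/7.9 = 7.9747; K_W = (4C−1)/(4C−4)+0.615/C = 1.1847; K_s = 1+0.5/C = 1.0627
F_a = (F_max−F_min)/2 = 427.5 N; F_m = (F_max+F_min)/2 = 1342.5 N
τ_a = K_W·8F_aD/(πd³) = 1.1847 × 139.1 = 164.79 MPa
τ_m = K_s·8F_mD/(πd³) = 1.0627 × 436.83 = 464.22 MPa
Goodman: 1/n_f = τ_a/S_se + τ_m/S_su = 164.79/474 + 464.22/1130 = 0.34765 + 0.41081 = 0.75847
n_f = 1/0.75847 = 1.318

1.32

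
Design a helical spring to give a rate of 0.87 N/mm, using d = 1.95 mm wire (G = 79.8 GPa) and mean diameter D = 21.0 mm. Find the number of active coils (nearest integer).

N_a = Gd⁴/(8D³k) = (79.8×10³ × 1.95⁴)/(8 × 21.0³ × 0.87)
    = 1.15383e+06 / 64456.6 = 17.9 → 18 coils

18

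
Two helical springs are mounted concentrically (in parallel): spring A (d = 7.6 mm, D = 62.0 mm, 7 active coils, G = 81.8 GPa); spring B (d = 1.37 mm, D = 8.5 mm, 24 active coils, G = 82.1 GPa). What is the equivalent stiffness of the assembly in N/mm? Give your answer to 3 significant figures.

k_A = Gd⁴/(8D³N_a) = (81.8×10³)(7.6⁴)/(8·62.0³·7) = 20.448 N/mm
k_B = Gd⁴/(8D³N_a) = (82.1×10³)(1.37⁴)/(8·8.5³·24) = 2.4528 N/mm
Parallel: k_eq = 20.448 + 2.4528 = 22.901 N/mm

22.9 N/mm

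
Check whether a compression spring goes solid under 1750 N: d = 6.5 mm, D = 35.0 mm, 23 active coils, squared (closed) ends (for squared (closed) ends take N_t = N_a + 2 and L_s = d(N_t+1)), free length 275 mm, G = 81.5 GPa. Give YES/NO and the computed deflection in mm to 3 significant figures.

NO, δ = 94.9 mm

k = Gd⁴/(8D³N_a) = (81.5×10³)(6.5⁴)/(8·35.0³·23) = 18.441 N/mm
N_t = 25; L_s = 6.5·26 = 169 mm; δ_solid = L₀ − L_s = 275 − 169 = 106 mm
δ = F/k = 1750/18.441 = 94.896 mm
δ < δ_solid → spring does not go solid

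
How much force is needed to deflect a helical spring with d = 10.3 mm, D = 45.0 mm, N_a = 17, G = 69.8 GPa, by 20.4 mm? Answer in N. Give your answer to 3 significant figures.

k = Gd⁴/(8D³N_a) = (69.8×10³)(10.3⁴)/(8·45.0³·17) = 63.391 N/mm
F = k·δ = 63.391 × 20.4 = 1293.2 N

1290 N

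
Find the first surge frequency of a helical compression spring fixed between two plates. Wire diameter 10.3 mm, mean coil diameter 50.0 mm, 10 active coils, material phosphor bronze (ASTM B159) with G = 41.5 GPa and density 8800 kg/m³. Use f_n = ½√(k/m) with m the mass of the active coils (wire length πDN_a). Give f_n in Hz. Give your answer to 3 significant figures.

k = Gd⁴/(8D³N_a) = (41.5×10³)(10.3⁴)/(8·50.0³·10) = 46.709 N/mm = 46709 N/m
Wire length L = πDN_a = π·50.0·10 = 1570.8 mm
m = ρ·(πd²/4)·L = 8800 × 83.323×10⁻⁶ m² × 1.5708 m = 1.1518 kg
f_n = ½√(k/m) = 0.5·√(46709/1.1518) = 0.5·√(40554) = 100.69 Hz

101 Hz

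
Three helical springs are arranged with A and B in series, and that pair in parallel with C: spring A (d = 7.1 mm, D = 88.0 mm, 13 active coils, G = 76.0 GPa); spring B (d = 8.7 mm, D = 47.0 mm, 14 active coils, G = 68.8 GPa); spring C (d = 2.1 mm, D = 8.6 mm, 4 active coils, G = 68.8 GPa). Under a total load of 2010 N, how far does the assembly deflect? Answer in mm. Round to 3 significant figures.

k_A = Gd⁴/(8D³N_a) = (76.0×10³)(7.1⁴)/(8·88.0³·13) = 2.725 N/mm
k_B = Gd⁴/(8D³N_a) = (68.8×10³)(8.7⁴)/(8·47.0³·14) = 33.896 N/mm
k_C = Gd⁴/(8D³N_a) = (68.8×10³)(2.1⁴)/(8·8.6³·4) = 65.739 N/mm
Springs A,B series: k_AB = 1/(1/2.725+1/33.896) = 2.5222 N/mm; parallel with C: k_eq = 2.5222+65.739 = 68.261 N/mm
δ = F/k_eq = 2010/68.261 = 29.446 mm

29.4 mm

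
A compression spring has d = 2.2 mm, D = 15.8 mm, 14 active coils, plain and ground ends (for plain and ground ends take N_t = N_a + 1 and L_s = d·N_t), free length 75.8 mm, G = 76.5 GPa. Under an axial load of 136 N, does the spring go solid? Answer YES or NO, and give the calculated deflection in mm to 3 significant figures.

NO, δ = 33.5 mm

k = Gd⁴/(8D³N_a) = (76.5×10³)(2.2⁴)/(8·15.8³·14) = 4.0566 N/mm
N_t = 15; L_s = 2.2·15 = 33 mm; δ_solid = L₀ − L_s = 75.8 − 33 = 42.8 mm
δ = F/k = 136/4.0566 = 33.526 mm
δ < δ_solid → spring does not go solid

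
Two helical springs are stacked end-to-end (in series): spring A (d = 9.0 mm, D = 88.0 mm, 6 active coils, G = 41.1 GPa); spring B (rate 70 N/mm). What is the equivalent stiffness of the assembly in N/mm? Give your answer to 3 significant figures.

7.38 N/mm

k_A = Gd⁴/(8D³N_a) = (41.1×10³)(9.0⁴)/(8·88.0³·6) = 8.2437 N/mm
Series: 1/k_eq = 1/8.2437 + 1/70 = 0.13559; k_eq = 7.3752 N/mm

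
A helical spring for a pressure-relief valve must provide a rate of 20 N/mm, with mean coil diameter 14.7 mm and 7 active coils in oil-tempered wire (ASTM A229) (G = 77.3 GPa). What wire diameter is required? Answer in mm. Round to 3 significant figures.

d = (8D³N_a·k / G)^(1/4) = (8·14.7³·7·20 / (77.3×10³))^0.25
  = (46.025)^0.25 = 2.6046 mm

2.60 mm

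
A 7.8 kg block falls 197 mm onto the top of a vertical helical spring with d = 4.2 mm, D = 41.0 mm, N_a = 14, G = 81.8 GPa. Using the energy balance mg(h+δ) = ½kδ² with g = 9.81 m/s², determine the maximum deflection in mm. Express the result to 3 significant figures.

k = Gd⁴/(8D³N_a) = (81.8×10³)(4.2⁴)/(8·41.0³·14) = 3.2975 N/mm
W = mg = 7.8 × 9.81 = 76.518 N
½kδ² − Wδ − Wh = 0 → δ = (W + √(W² + 2kWh))/k
δ = (76.518 + √(5855 + 99412.4))/3.2975 = (76.518 + 324.45)/3.2975 = 121.6 mm

122 mm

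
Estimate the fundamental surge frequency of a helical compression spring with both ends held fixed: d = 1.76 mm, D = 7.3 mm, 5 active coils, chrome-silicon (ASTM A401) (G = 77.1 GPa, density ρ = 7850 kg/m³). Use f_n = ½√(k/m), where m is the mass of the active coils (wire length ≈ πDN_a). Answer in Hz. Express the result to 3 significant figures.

k = Gd⁴/(8D³N_a) = (77.1×10³)(1.76⁴)/(8·7.3³·5) = 47.542 N/mm = 47542 N/m
Wire length L = πDN_a = π·7.3·5 = 114.67 mm
m = ρ·(πd²/4)·L = 7850 × 2.4328×10⁻⁶ m² × 0.11467 m = 0.0021899 kg
f_n = ½√(k/m) = 0.5·√(47542/0.0021899) = 0.5·√(2.1709e+07) = 2329.7 Hz

2330 Hz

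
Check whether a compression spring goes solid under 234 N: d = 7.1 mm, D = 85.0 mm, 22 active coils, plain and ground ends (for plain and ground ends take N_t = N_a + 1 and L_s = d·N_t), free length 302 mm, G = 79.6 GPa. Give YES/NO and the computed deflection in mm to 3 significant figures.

k = Gd⁴/(8D³N_a) = (79.6×10³)(7.1⁴)/(8·85.0³·22) = 1.8714 N/mm
N_t = 23; L_s = 7.1·23 = 163.3 mm; δ_solid = L₀ − L_s = 302 − 163.3 = 138.7 mm
δ = F/k = 234/1.8714 = 125.04 mm
δ < δ_solid → spring does not go solid

NO, δ = 125 mm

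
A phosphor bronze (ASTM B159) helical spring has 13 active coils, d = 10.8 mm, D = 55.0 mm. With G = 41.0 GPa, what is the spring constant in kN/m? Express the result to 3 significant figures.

k = Gd⁴/(8D³N_a) = (41.0×10³ × 10.8⁴) / (8 × 55.0³ × 13)
  = 5.578e+08 / 1.7303e+07 = 32.237 N/mm

32.2 kN/m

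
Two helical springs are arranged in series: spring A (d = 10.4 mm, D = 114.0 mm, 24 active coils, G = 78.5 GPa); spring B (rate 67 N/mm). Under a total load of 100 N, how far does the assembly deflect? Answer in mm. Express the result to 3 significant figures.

k_A = Gd⁴/(8D³N_a) = (78.5×10³)(10.4⁴)/(8·114.0³·24) = 3.2284 N/mm
Series: 1/k_eq = 1/3.2284 + 1/67 = 0.32468; k_eq = 3.08 N/mm
δ = F/k_eq = 100/3.08 = 32.468 mm

32.5 mm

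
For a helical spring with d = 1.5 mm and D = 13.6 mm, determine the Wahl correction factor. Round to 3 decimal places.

C = D/d = 13.6/1.5 = 9.0667
K_W = (4C−1)/(4C−4) + 0.615/C = 35.267/32.267 + 0.0678 = 1.1608

1.161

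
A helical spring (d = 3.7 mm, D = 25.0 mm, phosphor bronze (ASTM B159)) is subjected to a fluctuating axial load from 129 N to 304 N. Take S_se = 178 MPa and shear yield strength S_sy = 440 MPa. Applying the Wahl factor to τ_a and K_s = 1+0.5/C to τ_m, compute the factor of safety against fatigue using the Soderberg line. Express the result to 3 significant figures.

0.705

C = D/d = 25.0/3.7 = 6.7568; K_W = (4C−1)/(4C−4)+0.615/C = 1.2213; K_s = 1+0.5/C = 1.0740
F_a = (F_max−F_min)/2 = 87.5 N; F_m = (F_max+F_min)/2 = 216.5 N
τ_a = K_W·8F_aD/(πd³) = 1.2213 × 109.97 = 134.31 MPa
τ_m = K_s·8F_mD/(πd³) = 1.0740 × 272.1 = 292.24 MPa
Soderberg: 1/n_f = τ_a/S_se + τ_m/S_sy = 134.31/178 + 292.24/440 = 0.75455 + 0.66418 = 1.4187
n_f = 1/1.4187 = 0.7049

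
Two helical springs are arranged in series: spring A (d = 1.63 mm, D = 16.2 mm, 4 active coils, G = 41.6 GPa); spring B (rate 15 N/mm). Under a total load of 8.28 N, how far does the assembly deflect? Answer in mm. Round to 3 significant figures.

k_A = Gd⁴/(8D³N_a) = (41.6×10³)(1.63⁴)/(8·16.2³·4) = 2.1585 N/mm
Series: 1/k_eq = 1/2.1585 + 1/15 = 0.52995; k_eq = 1.887 N/mm
δ = F/k_eq = 8.28/1.887 = 4.388 mm

4.39 mm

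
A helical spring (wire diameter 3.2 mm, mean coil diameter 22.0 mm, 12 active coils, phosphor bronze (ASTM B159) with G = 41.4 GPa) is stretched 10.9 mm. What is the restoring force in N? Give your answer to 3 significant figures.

k = Gd⁴/(8D³N_a) = (41.4×10³)(3.2⁴)/(8·22.0³·12) = 4.2468 N/mm
F = k·δ = 4.2468 × 10.9 = 46.29 N

46.3 N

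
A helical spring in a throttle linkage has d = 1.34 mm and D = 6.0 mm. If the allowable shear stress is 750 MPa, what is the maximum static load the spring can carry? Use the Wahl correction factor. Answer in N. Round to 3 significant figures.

87.3 N

C = D/d = 6.0/1.34 = 4.4776
K_W = (4C−1)/(4C−4) + 0.615/C = 16.910/13.910 + 0.1373 = 1.3530
τ_max = K·8FD/(πd³) → F_max = τ_allow·πd³/(8DK)
F_max = 750·π·1.34³/(8·6.0·1.3530) = 5669.2/64.945 = 87.293 N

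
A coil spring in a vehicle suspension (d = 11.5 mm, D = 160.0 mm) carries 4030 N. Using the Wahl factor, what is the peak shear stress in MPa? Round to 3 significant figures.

1190 MPa

Spring index C = D/d = 160.0/11.5 = 13.9130
K_W = (4C−1)/(4C−4) + 0.615/C = 54.652/51.652 + 0.0442 = 1.1023
τ₀ = 8FD/(πd³) = 8·4030·160.0/(π·11.5³) = 5.1584e+06/4778 = 1079.6 MPa
τ_max = K·τ₀ = 1.1023 × 1079.6 = 1190 MPa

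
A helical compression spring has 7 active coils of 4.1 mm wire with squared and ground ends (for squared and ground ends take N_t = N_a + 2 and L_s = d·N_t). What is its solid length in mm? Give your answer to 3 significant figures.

36.9 mm

squared and ground ends: N_t = N_a + 2 = 7 + 2 = 9
L_s = d·N_t = 4.1 × 9 = 36.9 mm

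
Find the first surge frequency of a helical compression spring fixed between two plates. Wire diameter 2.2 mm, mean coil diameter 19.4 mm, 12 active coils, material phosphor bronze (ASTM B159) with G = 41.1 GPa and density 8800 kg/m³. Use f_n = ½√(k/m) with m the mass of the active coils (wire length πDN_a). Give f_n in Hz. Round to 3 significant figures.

k = Gd⁴/(8D³N_a) = (41.1×10³)(2.2⁴)/(8·19.4³·12) = 1.3736 N/mm = 1373.6 N/m
Wire length L = πDN_a = π·19.4·12 = 731.36 mm
m = ρ·(πd²/4)·L = 8800 × 3.8013×10⁻⁶ m² × 0.73136 m = 0.024465 kg
f_n = ½√(k/m) = 0.5·√(1373.6/0.024465) = 0.5·√(56144) = 118.47 Hz

118 Hz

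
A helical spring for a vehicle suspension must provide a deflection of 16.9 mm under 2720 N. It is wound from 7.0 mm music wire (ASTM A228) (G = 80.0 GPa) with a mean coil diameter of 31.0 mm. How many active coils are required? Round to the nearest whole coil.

Required rate k = F/δ = 2720/16.9 = 160.95 N/mm
N_a = Gd⁴/(8D³k) = (80.0×10³ × 7.0⁴)/(8 × 31.0³ × 160.95)
    = 1.9208e+08 / 3.83581e+07 = 5.008 → 5 coils

5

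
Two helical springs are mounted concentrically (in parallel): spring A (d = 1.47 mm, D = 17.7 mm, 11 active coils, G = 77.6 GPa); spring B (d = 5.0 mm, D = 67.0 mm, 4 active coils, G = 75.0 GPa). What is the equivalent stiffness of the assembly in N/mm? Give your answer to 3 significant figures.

k_A = Gd⁴/(8D³N_a) = (77.6×10³)(1.47⁴)/(8·17.7³·11) = 0.74255 N/mm
k_B = Gd⁴/(8D³N_a) = (75.0×10³)(5.0⁴)/(8·67.0³·4) = 4.8704 N/mm
Parallel: k_eq = 0.74255 + 4.8704 = 5.613 N/mm

5.61 N/mm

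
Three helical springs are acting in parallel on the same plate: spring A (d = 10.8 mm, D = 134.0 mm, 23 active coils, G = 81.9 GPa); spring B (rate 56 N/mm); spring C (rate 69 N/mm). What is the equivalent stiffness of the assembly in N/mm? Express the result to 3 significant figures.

k_A = Gd⁴/(8D³N_a) = (81.9×10³)(10.8⁴)/(8·134.0³·23) = 2.5168 N/mm
Parallel: k_eq = 2.5168 + 56 + 69 = 127.52 N/mm

128 N/mm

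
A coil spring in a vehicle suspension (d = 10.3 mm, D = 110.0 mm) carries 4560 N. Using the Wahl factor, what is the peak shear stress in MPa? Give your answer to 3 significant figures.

Spring index C = D/d = 110.0/10.3 = 10.6796
K_W = (4C−1)/(4C−4) + 0.615/C = 41.718/38.718 + 0.0576 = 1.1351
τ₀ = 8FD/(πd³) = 8·4560·110.0/(π·10.3³) = 4.0128e+06/3432.9 = 1168.9 MPa
τ_max = K·τ₀ = 1.1351 × 1168.9 = 1326.8 MPa

1330 MPa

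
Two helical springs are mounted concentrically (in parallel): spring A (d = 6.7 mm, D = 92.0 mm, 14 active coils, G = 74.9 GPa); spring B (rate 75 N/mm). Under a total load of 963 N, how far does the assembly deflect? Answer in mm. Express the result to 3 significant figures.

12.6 mm

k_A = Gd⁴/(8D³N_a) = (74.9×10³)(6.7⁴)/(8·92.0³·14) = 1.7306 N/mm
Parallel: k_eq = 1.7306 + 75 = 76.731 N/mm
δ = F/k_eq = 963/76.731 = 12.55 mm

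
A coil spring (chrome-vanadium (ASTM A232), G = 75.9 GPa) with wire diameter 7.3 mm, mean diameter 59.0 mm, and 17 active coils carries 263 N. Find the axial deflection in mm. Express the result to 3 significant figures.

k = Gd⁴/(8D³N_a) = (75.9×10³)(7.3⁴)/(8·59.0³·17) = 7.7168 N/mm
δ = F/k = 263 / 7.7168 = 34.081 mm

34.1 mm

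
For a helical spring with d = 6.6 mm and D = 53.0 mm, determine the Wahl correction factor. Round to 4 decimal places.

1.1833

C = D/d = 53.0/6.6 = 8.0303
K_W = (4C−1)/(4C−4) + 0.615/C = 31.121/28.121 + 0.0766 = 1.1833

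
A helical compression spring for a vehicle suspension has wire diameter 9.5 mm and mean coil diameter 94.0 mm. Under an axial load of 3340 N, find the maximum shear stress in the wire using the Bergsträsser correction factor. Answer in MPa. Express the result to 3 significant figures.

Spring index C = D/d = 94.0/9.5 = 9.8947
K_B = (4C+2)/(4C−3) = 41.579/36.579 = 1.1367
τ₀ = 8FD/(πd³) = 8·3340·94.0/(π·9.5³) = 2.51168e+06/2693.5 = 932.49 MPa
τ_max = K·τ₀ = 1.1367 × 932.49 = 1060 MPa

1060 MPa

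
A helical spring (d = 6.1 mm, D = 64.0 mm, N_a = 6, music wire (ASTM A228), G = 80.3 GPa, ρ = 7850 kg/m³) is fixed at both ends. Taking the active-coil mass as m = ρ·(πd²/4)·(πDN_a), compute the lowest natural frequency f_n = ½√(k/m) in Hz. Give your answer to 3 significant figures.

k = Gd⁴/(8D³N_a) = (80.3×10³)(6.1⁴)/(8·64.0³·6) = 8.836 N/mm = 8836 N/m
Wire length L = πDN_a = π·64.0·6 = 1206.4 mm
m = ρ·(πd²/4)·L = 7850 × 29.225×10⁻⁶ m² × 1.2064 m = 0.27676 kg
f_n = ½√(k/m) = 0.5·√(8836/0.27676) = 0.5·√(31927) = 89.34 Hz

89.3 Hz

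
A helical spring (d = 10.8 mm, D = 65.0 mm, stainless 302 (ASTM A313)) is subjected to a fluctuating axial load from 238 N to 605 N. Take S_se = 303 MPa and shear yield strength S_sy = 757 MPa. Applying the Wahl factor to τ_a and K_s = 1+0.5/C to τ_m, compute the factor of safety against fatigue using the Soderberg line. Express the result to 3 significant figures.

5.59

C = D/d = 65.0/10.8 = 6.0185; K_W = (4C−1)/(4C−4)+0.615/C = 1.2516; K_s = 1+0.5/C = 1.0831
F_a = (F_max−F_min)/2 = 183.5 N; F_m = (F_max+F_min)/2 = 421.5 N
τ_a = K_W·8F_aD/(πd³) = 1.2516 × 24.111 = 30.178 MPa
τ_m = K_s·8F_mD/(πd³) = 1.0831 × 55.383 = 59.985 MPa
Soderberg: 1/n_f = τ_a/S_se + τ_m/S_sy = 30.178/303 + 59.985/757 = 0.09960 + 0.07924 = 0.17884
n_f = 1/0.17884 = 5.592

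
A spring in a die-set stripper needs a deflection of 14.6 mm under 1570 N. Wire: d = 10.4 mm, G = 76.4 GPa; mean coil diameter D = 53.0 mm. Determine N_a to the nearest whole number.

Required rate k = F/δ = 1570/14.6 = 107.53 N/mm
N_a = Gd⁴/(8D³k) = (76.4×10³ × 10.4⁴)/(8 × 53.0³ × 107.53)
    = 8.93772e+08 / 1.28075e+08 = 6.979 → 7 coils

7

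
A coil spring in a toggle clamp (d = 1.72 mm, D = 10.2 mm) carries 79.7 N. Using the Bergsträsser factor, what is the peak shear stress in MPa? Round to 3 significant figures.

Spring index C = D/d = 10.2/1.72 = 5.9302
K_B = (4C+2)/(4C−3) = 25.721/20.721 = 1.2413
τ₀ = 8FD/(πd³) = 8·79.7·10.2/(π·1.72³) = 6503.52/15.986 = 406.83 MPa
τ_max = K·τ₀ = 1.2413 × 406.83 = 505 MPa

505 MPa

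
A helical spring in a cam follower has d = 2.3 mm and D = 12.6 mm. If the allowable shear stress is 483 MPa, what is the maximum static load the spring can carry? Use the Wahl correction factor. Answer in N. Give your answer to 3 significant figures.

C = D/d = 12.6/2.3 = 5.4783
K_W = (4C−1)/(4C−4) + 0.615/C = 20.913/17.913 + 0.1123 = 1.2797
τ_max = K·8FD/(πd³) → F_max = τ_allow·πd³/(8DK)
F_max = 483·π·2.3³/(8·12.6·1.2797) = 18462/129 = 143.12 N

143 N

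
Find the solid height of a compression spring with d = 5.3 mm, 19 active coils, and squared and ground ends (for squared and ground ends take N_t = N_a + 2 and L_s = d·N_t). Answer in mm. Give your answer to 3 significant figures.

squared and ground ends: N_t = N_a + 2 = 19 + 2 = 21
L_s = d·N_t = 5.3 × 21 = 111.3 mm

111 mm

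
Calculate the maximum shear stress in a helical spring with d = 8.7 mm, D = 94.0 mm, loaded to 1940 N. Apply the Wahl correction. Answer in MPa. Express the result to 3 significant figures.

799 MPa

Spring index C = D/d = 94.0/8.7 = 10.8046
K_W = (4C−1)/(4C−4) + 0.615/C = 42.218/39.218 + 0.0569 = 1.1334
τ₀ = 8FD/(πd³) = 8·1940·94.0/(π·8.7³) = 1.45888e+06/2068.7 = 705.2 MPa
τ_max = K·τ₀ = 1.1334 × 705.2 = 799.28 MPa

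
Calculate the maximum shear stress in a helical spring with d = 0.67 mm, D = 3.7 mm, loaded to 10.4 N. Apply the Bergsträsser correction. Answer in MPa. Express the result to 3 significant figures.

Spring index C = D/d = 3.7/0.67 = 5.5224
K_B = (4C+2)/(4C−3) = 24.090/19.090 = 1.2619
τ₀ = 8FD/(πd³) = 8·10.4·3.7/(π·0.67³) = 307.84/0.94487 = 325.8 MPa
τ_max = K·τ₀ = 1.2619 × 325.8 = 411.13 MPa

411 MPa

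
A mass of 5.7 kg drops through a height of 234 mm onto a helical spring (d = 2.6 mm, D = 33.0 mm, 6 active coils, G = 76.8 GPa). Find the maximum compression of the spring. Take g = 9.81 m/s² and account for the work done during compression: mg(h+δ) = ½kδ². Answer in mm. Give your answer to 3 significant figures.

144 mm

k = Gd⁴/(8D³N_a) = (76.8×10³)(2.6⁴)/(8·33.0³·6) = 2.0346 N/mm
W = mg = 5.7 × 9.81 = 55.917 N
½kδ² − Wδ − Wh = 0 → δ = (W + √(W² + 2kWh))/k
δ = (55.917 + √(3126.7 + 53242.8))/2.0346 = (55.917 + 237.42)/2.0346 = 144.18 mm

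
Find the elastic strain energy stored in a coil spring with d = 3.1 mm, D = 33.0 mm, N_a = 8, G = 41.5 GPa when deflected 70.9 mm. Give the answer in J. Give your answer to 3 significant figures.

k = Gd⁴/(8D³N_a) = (41.5×10³)(3.1⁴)/(8·33.0³·8) = 1.6664 N/mm
U = ½kδ² = 0.5 × 1.6664 × 70.9² = 4188.3 N·mm = 4.1883 J

4.19 J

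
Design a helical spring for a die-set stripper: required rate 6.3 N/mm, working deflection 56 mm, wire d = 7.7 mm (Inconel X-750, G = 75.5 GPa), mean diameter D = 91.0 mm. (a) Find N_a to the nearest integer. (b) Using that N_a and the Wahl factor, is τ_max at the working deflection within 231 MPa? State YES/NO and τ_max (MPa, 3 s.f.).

N_a = Gd⁴/(8D³k) = (75.5×10³)(7.7⁴)/(8·91.0³·6.3) = 6.988 → N_a = 7
Actual rate k = Gd⁴/(8D³·7) = 6.2892 N/mm
Working load F = kδ = 6.2892·56 = 352.2 N
C = 91.0/7.7 = 11.8182; K_W = (4C−1)/(4C−4)+0.615/C = 1.1214
τ_max = K_W·8FD/(πd³) = 1.1214·178.77 = 200.47 MPa
τ_max ≤ 231 MPa → acceptable

(a) 7 coils; (b) YES, τ_max = 200 MPa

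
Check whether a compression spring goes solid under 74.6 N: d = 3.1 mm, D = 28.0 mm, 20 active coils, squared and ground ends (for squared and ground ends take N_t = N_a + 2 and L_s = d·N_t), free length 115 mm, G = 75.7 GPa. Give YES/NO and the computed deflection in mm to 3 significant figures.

NO, δ = 37.5 mm

k = Gd⁴/(8D³N_a) = (75.7×10³)(3.1⁴)/(8·28.0³·20) = 1.9904 N/mm
N_t = 22; L_s = 3.1·22 = 68.2 mm; δ_solid = L₀ − L_s = 115 − 68.2 = 46.8 mm
δ = F/k = 74.6/1.9904 = 37.479 mm
δ < δ_solid → spring does not go solid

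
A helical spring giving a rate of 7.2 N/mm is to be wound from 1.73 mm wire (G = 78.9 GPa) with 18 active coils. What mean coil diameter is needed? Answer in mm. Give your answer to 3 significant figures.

8.80 mm

D = (Gd⁴/(8N_a·k))^(1/3) = (78.9×10³·1.73⁴/(8·18·7.2))^(1/3)
  = (681.658)^(1/3) = 8.8008 mm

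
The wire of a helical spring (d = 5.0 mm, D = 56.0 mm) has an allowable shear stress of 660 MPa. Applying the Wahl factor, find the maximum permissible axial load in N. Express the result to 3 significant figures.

C = D/d = 56.0/5.0 = 11.2000
K_W = (4C−1)/(4C−4) + 0.615/C = 43.800/40.800 + 0.0549 = 1.1284
τ_max = K·8FD/(πd³) → F_max = τ_allow·πd³/(8DK)
F_max = 660·π·5.0³/(8·56.0·1.1284) = 2.5918e+05/505.54 = 512.68 N

513 N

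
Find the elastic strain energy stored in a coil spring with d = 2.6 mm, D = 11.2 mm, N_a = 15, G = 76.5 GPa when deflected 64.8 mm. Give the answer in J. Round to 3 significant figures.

43.5 J

k = Gd⁴/(8D³N_a) = (76.5×10³)(2.6⁴)/(8·11.2³·15) = 20.736 N/mm
U = ½kδ² = 0.5 × 20.736 × 64.8² = 43535 N·mm = 43.535 J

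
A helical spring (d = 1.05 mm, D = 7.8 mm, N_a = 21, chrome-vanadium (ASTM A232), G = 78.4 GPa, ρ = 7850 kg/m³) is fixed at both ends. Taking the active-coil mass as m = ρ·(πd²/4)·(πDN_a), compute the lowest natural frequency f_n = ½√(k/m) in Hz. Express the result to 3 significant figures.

292 Hz

k = Gd⁴/(8D³N_a) = (78.4×10³)(1.05⁴)/(8·7.8³·21) = 1.1953 N/mm = 1195.3 N/m
Wire length L = πDN_a = π·7.8·21 = 514.59 mm
m = ρ·(πd²/4)·L = 7850 × 0.8659×10⁻⁶ m² × 0.51459 m = 0.0034979 kg
f_n = ½√(k/m) = 0.5·√(1195.3/0.0034979) = 0.5·√(3.4173e+05) = 292.29 Hz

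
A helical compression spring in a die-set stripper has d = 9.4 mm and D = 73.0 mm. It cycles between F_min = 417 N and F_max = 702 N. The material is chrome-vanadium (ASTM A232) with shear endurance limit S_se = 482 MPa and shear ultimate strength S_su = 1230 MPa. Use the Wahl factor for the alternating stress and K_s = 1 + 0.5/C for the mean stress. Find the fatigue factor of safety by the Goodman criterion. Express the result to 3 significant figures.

5.34

C = D/d = 73.0/9.4 = 7.7660; K_W = (4C−1)/(4C−4)+0.615/C = 1.1900; K_s = 1+0.5/C = 1.0644
F_a = (F_max−F_min)/2 = 142.5 N; F_m = (F_max+F_min)/2 = 559.5 N
τ_a = K_W·8F_aD/(πd³) = 1.1900 × 31.893 = 37.954 MPa
τ_m = K_s·8F_mD/(πd³) = 1.0644 × 125.22 = 133.28 MPa
Goodman: 1/n_f = τ_a/S_se + τ_m/S_su = 37.954/482 + 133.28/1230 = 0.07874 + 0.10836 = 0.1871
n_f = 1/0.1871 = 5.345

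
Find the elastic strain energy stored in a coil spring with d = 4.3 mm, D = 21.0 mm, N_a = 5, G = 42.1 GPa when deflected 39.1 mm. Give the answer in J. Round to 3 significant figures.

29.7 J

k = Gd⁴/(8D³N_a) = (42.1×10³)(4.3⁴)/(8·21.0³·5) = 38.854 N/mm
U = ½kδ² = 0.5 × 38.854 × 39.1² = 29700 N·mm = 29.7 J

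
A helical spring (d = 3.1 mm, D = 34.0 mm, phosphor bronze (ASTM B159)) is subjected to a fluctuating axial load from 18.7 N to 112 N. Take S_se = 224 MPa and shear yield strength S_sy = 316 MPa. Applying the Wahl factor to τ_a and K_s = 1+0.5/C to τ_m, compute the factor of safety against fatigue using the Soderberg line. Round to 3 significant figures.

C = D/d = 34.0/3.1 = 10.9677; K_W = (4C−1)/(4C−4)+0.615/C = 1.1313; K_s = 1+0.5/C = 1.0456
F_a = (F_max−F_min)/2 = 46.65 N; F_m = (F_max+F_min)/2 = 65.35 N
τ_a = K_W·8F_aD/(πd³) = 1.1313 × 135.58 = 153.38 MPa
τ_m = K_s·8F_mD/(πd³) = 1.0456 × 189.92 = 198.58 MPa
Soderberg: 1/n_f = τ_a/S_se + τ_m/S_sy = 153.38/224 + 198.58/316 = 0.68473 + 0.62842 = 1.3132
n_f = 1/1.3132 = 0.7615

0.762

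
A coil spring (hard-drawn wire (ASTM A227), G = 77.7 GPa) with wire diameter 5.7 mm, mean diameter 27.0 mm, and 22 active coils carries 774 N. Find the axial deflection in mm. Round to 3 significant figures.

k = Gd⁴/(8D³N_a) = (77.7×10³)(5.7⁴)/(8·27.0³·22) = 23.676 N/mm
δ = F/k = 774 / 23.676 = 32.691 mm

32.7 mm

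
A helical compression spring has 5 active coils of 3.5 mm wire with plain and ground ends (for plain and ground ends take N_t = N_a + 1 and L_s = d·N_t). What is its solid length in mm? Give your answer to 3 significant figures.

21.0 mm

plain and ground ends: N_t = N_a + 1 = 5 + 1 = 6
L_s = d·N_t = 3.5 × 6 = 21 mm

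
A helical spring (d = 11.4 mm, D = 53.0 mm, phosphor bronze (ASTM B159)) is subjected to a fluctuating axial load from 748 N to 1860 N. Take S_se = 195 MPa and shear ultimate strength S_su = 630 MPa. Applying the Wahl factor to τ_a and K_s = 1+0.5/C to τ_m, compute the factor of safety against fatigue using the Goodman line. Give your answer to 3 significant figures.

C = D/d = 53.0/11.4 = 4.6491; K_W = (4C−1)/(4C−4)+0.615/C = 1.3378; K_s = 1+0.5/C = 1.1075
F_a = (F_max−F_min)/2 = 556 N; F_m = (F_max+F_min)/2 = 1304 N
τ_a = K_W·8F_aD/(πd³) = 1.3378 × 50.65 = 67.76 MPa
τ_m = K_s·8F_mD/(πd³) = 1.1075 × 118.79 = 131.57 MPa
Goodman: 1/n_f = τ_a/S_se + τ_m/S_su = 67.76/195 + 131.57/630 = 0.34749 + 0.20883 = 0.55632
n_f = 1/0.55632 = 1.798

1.80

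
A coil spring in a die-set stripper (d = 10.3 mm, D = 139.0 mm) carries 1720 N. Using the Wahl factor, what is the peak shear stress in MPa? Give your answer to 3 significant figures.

616 MPa

Spring index C = D/d = 139.0/10.3 = 13.4951
K_W = (4C−1)/(4C−4) + 0.615/C = 52.981/49.981 + 0.0456 = 1.1056
τ₀ = 8FD/(πd³) = 8·1720·139.0/(π·10.3³) = 1.91264e+06/3432.9 = 557.15 MPa
τ_max = K·τ₀ = 1.1056 × 557.15 = 615.98 MPa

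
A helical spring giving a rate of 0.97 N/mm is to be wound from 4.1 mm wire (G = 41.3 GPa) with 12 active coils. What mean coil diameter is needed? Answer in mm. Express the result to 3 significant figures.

D = (Gd⁴/(8N_a·k))^(1/3) = (41.3×10³·4.1⁴/(8·12·0.97))^(1/3)
  = (125326)^(1/3) = 50.0435 mm

50.0 mm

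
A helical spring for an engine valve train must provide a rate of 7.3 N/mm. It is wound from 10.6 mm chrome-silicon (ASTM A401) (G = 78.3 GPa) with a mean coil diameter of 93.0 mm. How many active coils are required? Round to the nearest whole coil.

21

N_a = Gd⁴/(8D³k) = (78.3×10³ × 10.6⁴)/(8 × 93.0³ × 7.3)
    = 9.88519e+08 / 4.69744e+07 = 21.04 → 21 coils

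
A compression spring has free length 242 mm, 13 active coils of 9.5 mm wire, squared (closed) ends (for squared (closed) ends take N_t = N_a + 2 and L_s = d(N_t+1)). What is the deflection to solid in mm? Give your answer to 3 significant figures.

N_t = 15; L_s = 9.5·16 = 152 mm
δ_solid = L₀ − L_s = 242 − 152 = 90 mm

90.0 mm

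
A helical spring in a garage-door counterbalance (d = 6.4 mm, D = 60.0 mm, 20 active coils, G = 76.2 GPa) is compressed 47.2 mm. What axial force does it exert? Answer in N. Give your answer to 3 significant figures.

k = Gd⁴/(8D³N_a) = (76.2×10³)(6.4⁴)/(8·60.0³·20) = 3.6991 N/mm
F = k·δ = 3.6991 × 47.2 = 174.6 N

175 N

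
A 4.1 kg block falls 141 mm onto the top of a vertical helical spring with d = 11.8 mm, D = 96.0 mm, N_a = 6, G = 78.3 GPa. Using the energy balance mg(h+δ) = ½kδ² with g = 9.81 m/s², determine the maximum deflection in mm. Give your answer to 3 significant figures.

19.0 mm

k = Gd⁴/(8D³N_a) = (78.3×10³)(11.8⁴)/(8·96.0³·6) = 35.747 N/mm
W = mg = 4.1 × 9.81 = 40.221 N
½kδ² − Wδ − Wh = 0 → δ = (W + √(W² + 2kWh))/k
δ = (40.221 + √(1617.7 + 405450))/35.747 = (40.221 + 638.02)/35.747 = 18.974 mm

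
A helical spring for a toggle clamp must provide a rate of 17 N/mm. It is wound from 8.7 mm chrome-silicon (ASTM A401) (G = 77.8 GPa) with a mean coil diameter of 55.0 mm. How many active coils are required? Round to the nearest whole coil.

N_a = Gd⁴/(8D³k) = (77.8×10³ × 8.7⁴)/(8 × 55.0³ × 17)
    = 4.45714e+08 / 2.2627e+07 = 19.7 → 20 coils

20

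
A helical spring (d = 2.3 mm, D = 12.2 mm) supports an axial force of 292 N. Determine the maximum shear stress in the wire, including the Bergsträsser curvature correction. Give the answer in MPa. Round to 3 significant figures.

Spring index C = D/d = 12.2/2.3 = 5.3043
K_B = (4C+2)/(4C−3) = 23.217/18.217 = 1.2745
τ₀ = 8FD/(πd³) = 8·292·12.2/(π·2.3³) = 28499.2/38.224 = 745.59 MPa
τ_max = K·τ₀ = 1.2745 × 745.59 = 950.23 MPa

950 MPa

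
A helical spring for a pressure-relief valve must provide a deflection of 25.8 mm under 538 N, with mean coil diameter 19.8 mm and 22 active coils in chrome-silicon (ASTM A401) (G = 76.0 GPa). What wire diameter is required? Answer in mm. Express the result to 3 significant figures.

4.40 mm

Required rate k = F/δ = 538/25.8 = 20.853 N/mm
d = (8D³N_a·k / G)^(1/4) = (8·19.8³·22·20.853 / (76.0×10³))^0.25
  = (374.85)^0.25 = 4.4001 mm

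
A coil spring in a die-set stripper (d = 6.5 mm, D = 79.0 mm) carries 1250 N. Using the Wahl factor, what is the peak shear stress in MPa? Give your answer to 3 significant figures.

Spring index C = D/d = 79.0/6.5 = 12.1538
K_W = (4C−1)/(4C−4) + 0.615/C = 47.615/44.615 + 0.0506 = 1.1178
τ₀ = 8FD/(πd³) = 8·1250·79.0/(π·6.5³) = 790000/862.76 = 915.67 MPa
τ_max = K·τ₀ = 1.1178 × 915.67 = 1023.6 MPa

1020 MPa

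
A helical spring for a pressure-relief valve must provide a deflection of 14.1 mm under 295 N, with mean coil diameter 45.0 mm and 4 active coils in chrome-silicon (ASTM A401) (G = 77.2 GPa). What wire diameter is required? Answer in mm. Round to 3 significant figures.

Required rate k = F/δ = 295/14.1 = 20.922 N/mm
d = (8D³N_a·k / G)^(1/4) = (8·45.0³·4·20.922 / (77.2×10³))^0.25
  = (790.27)^0.25 = 5.3020 mm

5.30 mm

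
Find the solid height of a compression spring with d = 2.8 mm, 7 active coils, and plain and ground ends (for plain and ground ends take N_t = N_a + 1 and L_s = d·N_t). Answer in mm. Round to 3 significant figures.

plain and ground ends: N_t = N_a + 1 = 7 + 1 = 8
L_s = d·N_t = 2.8 × 8 = 22.4 mm

22.4 mm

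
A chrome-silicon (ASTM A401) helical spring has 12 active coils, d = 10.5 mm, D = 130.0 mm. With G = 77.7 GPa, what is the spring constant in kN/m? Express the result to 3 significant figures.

4.48 kN/m

k = Gd⁴/(8D³N_a) = (77.7×10³ × 10.5⁴) / (8 × 130.0³ × 12)
  = 9.44448e+08 / 2.10912e+08 = 4.4779 N/mm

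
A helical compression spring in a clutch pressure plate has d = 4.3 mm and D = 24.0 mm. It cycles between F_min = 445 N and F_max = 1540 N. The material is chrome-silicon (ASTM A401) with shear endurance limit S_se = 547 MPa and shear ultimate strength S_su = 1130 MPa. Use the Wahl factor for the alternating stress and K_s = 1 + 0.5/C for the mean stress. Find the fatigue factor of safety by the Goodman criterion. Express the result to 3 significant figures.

0.583

C = D/d = 24.0/4.3 = 5.5814; K_W = (4C−1)/(4C−4)+0.615/C = 1.2739; K_s = 1+0.5/C = 1.0896
F_a = (F_max−F_min)/2 = 547.5 N; F_m = (F_max+F_min)/2 = 992.5 N
τ_a = K_W·8F_aD/(πd³) = 1.2739 × 420.85 = 536.12 MPa
τ_m = K_s·8F_mD/(πd³) = 1.0896 × 762.92 = 831.26 MPa
Goodman: 1/n_f = τ_a/S_se + τ_m/S_su = 536.12/547 + 831.26/1130 = 0.98011 + 0.73563 = 1.7157
n_f = 1/1.7157 = 0.5828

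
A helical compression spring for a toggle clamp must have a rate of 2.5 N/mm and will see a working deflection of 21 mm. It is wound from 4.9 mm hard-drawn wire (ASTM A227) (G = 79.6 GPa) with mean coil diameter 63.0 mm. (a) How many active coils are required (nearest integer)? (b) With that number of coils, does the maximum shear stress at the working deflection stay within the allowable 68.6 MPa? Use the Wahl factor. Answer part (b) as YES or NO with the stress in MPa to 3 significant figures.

N_a = Gd⁴/(8D³k) = (79.6×10³)(4.9⁴)/(8·63.0³·2.5) = 9.176 → N_a = 9
Actual rate k = Gd⁴/(8D³·9) = 2.5488 N/mm
Working load F = kδ = 2.5488·21 = 53.526 N
C = 63.0/4.9 = 12.8571; K_W = (4C−1)/(4C−4)+0.615/C = 1.1111
τ_max = K_W·8FD/(πd³) = 1.1111·72.989 = 81.097 MPa
τ_max > 68.6 MPa → exceeds allowable

(a) 9 coils; (b) NO, τ_max = 81.1 MPa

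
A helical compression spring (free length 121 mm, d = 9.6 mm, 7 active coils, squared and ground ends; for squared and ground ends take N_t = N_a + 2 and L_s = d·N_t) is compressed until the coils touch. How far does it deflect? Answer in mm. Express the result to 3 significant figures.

N_t = 9; L_s = 9.6·9 = 86.4 mm
δ_solid = L₀ − L_s = 121 − 86.4 = 34.6 mm

34.6 mm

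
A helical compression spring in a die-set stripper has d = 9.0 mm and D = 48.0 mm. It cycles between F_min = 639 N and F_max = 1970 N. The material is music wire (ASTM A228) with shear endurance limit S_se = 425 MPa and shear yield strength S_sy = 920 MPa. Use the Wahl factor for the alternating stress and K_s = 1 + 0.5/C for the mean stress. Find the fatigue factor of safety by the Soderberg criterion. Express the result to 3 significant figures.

C = D/d = 48.0/9.0 = 5.3333; K_W = (4C−1)/(4C−4)+0.615/C = 1.2884; K_s = 1+0.5/C = 1.0938
F_a = (F_max−F_min)/2 = 665.5 N; F_m = (F_max+F_min)/2 = 1304.5 N
τ_a = K_W·8F_aD/(πd³) = 1.2884 × 111.58 = 143.76 MPa
τ_m = K_s·8F_mD/(πd³) = 1.0938 × 218.72 = 239.23 MPa
Soderberg: 1/n_f = τ_a/S_se + τ_m/S_sy = 143.76/425 + 239.23/920 = 0.33827 + 0.26003 = 0.5983
n_f = 1/0.5983 = 1.671

1.67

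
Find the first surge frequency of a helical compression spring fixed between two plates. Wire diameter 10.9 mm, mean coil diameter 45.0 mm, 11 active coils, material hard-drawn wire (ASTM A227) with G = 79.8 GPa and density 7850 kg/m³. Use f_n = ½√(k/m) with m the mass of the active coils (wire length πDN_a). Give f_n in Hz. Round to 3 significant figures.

k = Gd⁴/(8D³N_a) = (79.8×10³)(10.9⁴)/(8·45.0³·11) = 140.47 N/mm = 1.4047e+05 N/m
Wire length L = πDN_a = π·45.0·11 = 1555.1 mm
m = ρ·(πd²/4)·L = 7850 × 93.313×10⁻⁶ m² × 1.5551 m = 1.1391 kg
f_n = ½√(k/m) = 0.5·√(1.4047e+05/1.1391) = 0.5·√(1.2332e+05) = 175.58 Hz

176 Hz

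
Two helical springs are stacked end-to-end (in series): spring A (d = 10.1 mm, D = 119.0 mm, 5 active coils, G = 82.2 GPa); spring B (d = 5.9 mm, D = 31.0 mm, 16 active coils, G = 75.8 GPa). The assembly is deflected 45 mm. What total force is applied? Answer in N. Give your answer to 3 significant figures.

374 N

k_A = Gd⁴/(8D³N_a) = (82.2×10³)(10.1⁴)/(8·119.0³·5) = 12.69 N/mm
k_B = Gd⁴/(8D³N_a) = (75.8×10³)(5.9⁴)/(8·31.0³·16) = 24.087 N/mm
Series: 1/k_eq = 1/12.69 + 1/24.087 = 0.12032; k_eq = 8.3112 N/mm
F = k_eq·δ = 8.3112·45 = 374 N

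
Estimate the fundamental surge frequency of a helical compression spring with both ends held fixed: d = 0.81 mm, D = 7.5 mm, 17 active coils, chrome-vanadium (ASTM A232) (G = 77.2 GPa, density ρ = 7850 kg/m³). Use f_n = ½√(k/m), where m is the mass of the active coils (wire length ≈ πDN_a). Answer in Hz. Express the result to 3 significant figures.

k = Gd⁴/(8D³N_a) = (77.2×10³)(0.81⁴)/(8·7.5³·17) = 0.57921 N/mm = 579.21 N/m
Wire length L = πDN_a = π·7.5·17 = 400.55 mm
m = ρ·(πd²/4)·L = 7850 × 0.5153×10⁻⁶ m² × 0.40055 m = 0.0016203 kg
f_n = ½√(k/m) = 0.5·√(579.21/0.0016203) = 0.5·√(3.5747e+05) = 298.95 Hz

299 Hz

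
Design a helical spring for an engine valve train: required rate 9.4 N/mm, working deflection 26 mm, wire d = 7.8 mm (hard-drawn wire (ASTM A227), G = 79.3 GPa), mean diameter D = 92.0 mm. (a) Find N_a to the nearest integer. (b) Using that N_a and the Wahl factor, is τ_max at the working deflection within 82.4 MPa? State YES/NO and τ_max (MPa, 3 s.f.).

(a) 5 coils; (b) NO, τ_max = 136 MPa

N_a = Gd⁴/(8D³k) = (79.3×10³)(7.8⁴)/(8·92.0³·9.4) = 5.013 → N_a = 5
Actual rate k = Gd⁴/(8D³·5) = 9.4238 N/mm
Working load F = kδ = 9.4238·26 = 245.02 N
C = 92.0/7.8 = 11.7949; K_W = (4C−1)/(4C−4)+0.615/C = 1.1216
τ_max = K_W·8FD/(πd³) = 1.1216·120.96 = 135.67 MPa
τ_max > 82.4 MPa → exceeds allowable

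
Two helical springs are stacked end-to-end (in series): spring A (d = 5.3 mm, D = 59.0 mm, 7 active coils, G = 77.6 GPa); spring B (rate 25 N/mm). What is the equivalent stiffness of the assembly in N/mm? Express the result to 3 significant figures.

4.39 N/mm

k_A = Gd⁴/(8D³N_a) = (77.6×10³)(5.3⁴)/(8·59.0³·7) = 5.3238 N/mm
Series: 1/k_eq = 1/5.3238 + 1/25 = 0.22784; k_eq = 4.3891 N/mm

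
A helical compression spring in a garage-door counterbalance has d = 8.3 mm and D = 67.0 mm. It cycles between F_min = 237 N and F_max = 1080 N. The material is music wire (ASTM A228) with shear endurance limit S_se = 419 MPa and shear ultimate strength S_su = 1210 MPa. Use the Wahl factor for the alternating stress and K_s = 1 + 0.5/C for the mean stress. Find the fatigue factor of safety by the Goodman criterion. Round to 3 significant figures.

1.90

C = D/d = 67.0/8.3 = 8.0723; K_W = (4C−1)/(4C−4)+0.615/C = 1.1822; K_s = 1+0.5/C = 1.0619
F_a = (F_max−F_min)/2 = 421.5 N; F_m = (F_max+F_min)/2 = 658.5 N
τ_a = K_W·8F_aD/(πd³) = 1.1822 × 125.77 = 148.69 MPa
τ_m = K_s·8F_mD/(πd³) = 1.0619 × 196.49 = 208.66 MPa
Goodman: 1/n_f = τ_a/S_se + τ_m/S_su = 148.69/419 + 208.66/1210 = 0.35487 + 0.17245 = 0.52731
n_f = 1/0.52731 = 1.896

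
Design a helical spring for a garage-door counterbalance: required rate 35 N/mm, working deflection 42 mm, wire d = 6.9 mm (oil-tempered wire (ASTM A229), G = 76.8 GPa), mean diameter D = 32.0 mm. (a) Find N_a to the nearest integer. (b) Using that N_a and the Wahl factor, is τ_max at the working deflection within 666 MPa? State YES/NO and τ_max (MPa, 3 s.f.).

(a) 19 coils; (b) YES, τ_max = 487 MPa

N_a = Gd⁴/(8D³k) = (76.8×10³)(6.9⁴)/(8·32.0³·35) = 18.97 → N_a = 19
Actual rate k = Gd⁴/(8D³·19) = 34.951 N/mm
Working load F = kδ = 34.951·42 = 1468 N
C = 32.0/6.9 = 4.6377; K_W = (4C−1)/(4C−4)+0.615/C = 1.3388
τ_max = K_W·8FD/(πd³) = 1.3388·364.13 = 487.49 MPa
τ_max ≤ 666 MPa → acceptable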